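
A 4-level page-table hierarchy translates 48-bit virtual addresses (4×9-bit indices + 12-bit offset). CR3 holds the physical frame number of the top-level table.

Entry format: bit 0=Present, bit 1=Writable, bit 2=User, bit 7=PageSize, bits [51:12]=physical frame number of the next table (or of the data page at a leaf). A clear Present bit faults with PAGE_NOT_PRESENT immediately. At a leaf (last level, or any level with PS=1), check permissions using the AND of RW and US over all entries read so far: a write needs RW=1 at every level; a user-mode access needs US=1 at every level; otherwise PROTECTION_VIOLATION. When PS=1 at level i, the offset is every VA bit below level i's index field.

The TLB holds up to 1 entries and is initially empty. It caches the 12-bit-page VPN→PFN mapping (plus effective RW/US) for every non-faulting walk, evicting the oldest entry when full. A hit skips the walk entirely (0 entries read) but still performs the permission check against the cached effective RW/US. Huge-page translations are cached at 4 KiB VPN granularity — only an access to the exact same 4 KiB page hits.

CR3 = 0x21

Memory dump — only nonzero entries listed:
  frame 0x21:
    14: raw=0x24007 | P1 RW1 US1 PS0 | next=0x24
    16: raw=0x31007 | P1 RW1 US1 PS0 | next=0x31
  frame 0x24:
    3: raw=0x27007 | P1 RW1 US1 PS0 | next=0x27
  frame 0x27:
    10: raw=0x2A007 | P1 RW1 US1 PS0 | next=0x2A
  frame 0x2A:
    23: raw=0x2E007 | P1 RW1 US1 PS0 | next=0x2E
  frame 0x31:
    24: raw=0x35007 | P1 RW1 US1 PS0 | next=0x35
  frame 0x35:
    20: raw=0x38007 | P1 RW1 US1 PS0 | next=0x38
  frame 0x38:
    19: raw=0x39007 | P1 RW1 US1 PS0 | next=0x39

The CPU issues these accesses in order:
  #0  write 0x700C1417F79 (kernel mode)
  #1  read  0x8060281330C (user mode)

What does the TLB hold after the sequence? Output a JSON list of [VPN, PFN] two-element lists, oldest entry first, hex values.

Trace:
#0 VA=0x700C1417F79 (w,kernel):
  L0: frame=0x21 idx=14 entry=0x24007 [P=1 RW=1 US=1 PS=0]
  L1: frame=0x24 idx=3 entry=0x27007 [P=1 RW=1 US=1 PS=0]
  L2: frame=0x27 idx=10 entry=0x2A007 [P=1 RW=1 US=1 PS=0]
  L3: frame=0x2A idx=23 entry=0x2E007 [P=1 RW=1 US=1 PS=0]
  ✓ 0x2EF79  — 4 lookups
#1 VA=0x8060281330C (r,user):
  L0: frame=0x21 idx=16 entry=0x31007 [P=1 RW=1 US=1 PS=0]
  L1: frame=0x31 idx=24 entry=0x35007 [P=1 RW=1 US=1 PS=0]
  L2: frame=0x35 idx=20 entry=0x38007 [P=1 RW=1 US=1 PS=0]
  L3: frame=0x38 idx=19 entry=0x39007 [P=1 RW=1 US=1 PS=0]
  ✓ 0x3930C  — 4 lookups

TLB: [["0x80602813", "0x39"]]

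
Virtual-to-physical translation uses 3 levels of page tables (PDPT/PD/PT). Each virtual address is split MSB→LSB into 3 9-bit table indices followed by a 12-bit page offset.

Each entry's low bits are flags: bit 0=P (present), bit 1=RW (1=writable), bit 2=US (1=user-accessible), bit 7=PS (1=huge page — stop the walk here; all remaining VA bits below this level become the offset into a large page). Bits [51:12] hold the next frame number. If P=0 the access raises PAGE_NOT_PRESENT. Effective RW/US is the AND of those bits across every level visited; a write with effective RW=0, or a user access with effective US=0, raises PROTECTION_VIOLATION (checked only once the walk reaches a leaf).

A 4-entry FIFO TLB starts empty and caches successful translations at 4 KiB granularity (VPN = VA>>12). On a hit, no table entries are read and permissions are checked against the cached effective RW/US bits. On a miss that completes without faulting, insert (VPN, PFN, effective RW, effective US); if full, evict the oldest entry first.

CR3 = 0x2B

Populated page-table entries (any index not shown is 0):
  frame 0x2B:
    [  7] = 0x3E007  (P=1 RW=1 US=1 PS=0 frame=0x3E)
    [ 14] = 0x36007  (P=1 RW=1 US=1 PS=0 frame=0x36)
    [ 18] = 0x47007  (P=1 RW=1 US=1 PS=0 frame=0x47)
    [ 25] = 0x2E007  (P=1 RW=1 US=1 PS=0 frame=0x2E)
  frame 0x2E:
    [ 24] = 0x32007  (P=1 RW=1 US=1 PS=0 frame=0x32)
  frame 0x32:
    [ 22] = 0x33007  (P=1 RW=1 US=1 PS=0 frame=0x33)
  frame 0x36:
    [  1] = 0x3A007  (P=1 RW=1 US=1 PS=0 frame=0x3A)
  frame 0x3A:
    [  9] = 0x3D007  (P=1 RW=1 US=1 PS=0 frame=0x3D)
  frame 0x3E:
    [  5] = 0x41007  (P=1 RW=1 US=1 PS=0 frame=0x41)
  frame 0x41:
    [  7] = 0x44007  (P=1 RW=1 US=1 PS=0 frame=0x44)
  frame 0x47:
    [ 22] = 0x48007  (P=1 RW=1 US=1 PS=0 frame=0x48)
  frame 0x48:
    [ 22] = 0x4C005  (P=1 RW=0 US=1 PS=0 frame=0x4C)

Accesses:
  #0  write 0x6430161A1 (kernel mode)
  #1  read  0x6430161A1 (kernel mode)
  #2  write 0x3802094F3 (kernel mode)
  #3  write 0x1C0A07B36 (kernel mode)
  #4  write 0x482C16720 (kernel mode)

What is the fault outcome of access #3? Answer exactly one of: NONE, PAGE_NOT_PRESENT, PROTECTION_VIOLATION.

Walk each access:
#0 VA=0x6430161A1 (w,kernel):
  [0] read 0x2B idx=25: raw=0x2E007 flags P=1 W=1 U=1 S=0
  [1] read 0x2E idx=24: raw=0x32007 flags P=1 W=1 U=1 S=0
  [2] read 0x32 idx=22: raw=0x33007 flags P=1 W=1 U=1 S=0
  → PA=0x331A1  (3 entries read)
#1 VA=0x6430161A1 (r,kernel):
  TLB hit vpn=0x643016 → PA=0x331A1
#2 VA=0x3802094F3 (w,kernel):
  [0] read 0x2B idx=14: raw=0x36007 flags P=1 W=1 U=1 S=0
  [1] read 0x36 idx=1: raw=0x3A007 flags P=1 W=1 U=1 S=0
  [2] read 0x3A idx=9: raw=0x3D007 flags P=1 W=1 U=1 S=0
  → PA=0x3D4F3  (3 entries read)
#3 VA=0x1C0A07B36 (w,kernel):
  [0] read 0x2B idx=7: raw=0x3E007 flags P=1 W=1 U=1 S=0
  [1] read 0x3E idx=5: raw=0x41007 flags P=1 W=1 U=1 S=0
  [2] read 0x41 idx=7: raw=0x44007 flags P=1 W=1 U=1 S=0
  → PA=0x44B36  (3 entries read)
#4 VA=0x482C16720 (w,kernel):
  [0] read 0x2B idx=18: raw=0x47007 flags P=1 W=1 U=1 S=0
  [1] read 0x47 idx=22: raw=0x48007 flags P=1 W=1 U=1 S=0
  [2] read 0x48 idx=22: raw=0x4C005 flags P=1 W=0 U=1 S=0
  ⇒ fault: PROTECTION_VIOLATION  — 3 lookups

Access #3 fault: NONE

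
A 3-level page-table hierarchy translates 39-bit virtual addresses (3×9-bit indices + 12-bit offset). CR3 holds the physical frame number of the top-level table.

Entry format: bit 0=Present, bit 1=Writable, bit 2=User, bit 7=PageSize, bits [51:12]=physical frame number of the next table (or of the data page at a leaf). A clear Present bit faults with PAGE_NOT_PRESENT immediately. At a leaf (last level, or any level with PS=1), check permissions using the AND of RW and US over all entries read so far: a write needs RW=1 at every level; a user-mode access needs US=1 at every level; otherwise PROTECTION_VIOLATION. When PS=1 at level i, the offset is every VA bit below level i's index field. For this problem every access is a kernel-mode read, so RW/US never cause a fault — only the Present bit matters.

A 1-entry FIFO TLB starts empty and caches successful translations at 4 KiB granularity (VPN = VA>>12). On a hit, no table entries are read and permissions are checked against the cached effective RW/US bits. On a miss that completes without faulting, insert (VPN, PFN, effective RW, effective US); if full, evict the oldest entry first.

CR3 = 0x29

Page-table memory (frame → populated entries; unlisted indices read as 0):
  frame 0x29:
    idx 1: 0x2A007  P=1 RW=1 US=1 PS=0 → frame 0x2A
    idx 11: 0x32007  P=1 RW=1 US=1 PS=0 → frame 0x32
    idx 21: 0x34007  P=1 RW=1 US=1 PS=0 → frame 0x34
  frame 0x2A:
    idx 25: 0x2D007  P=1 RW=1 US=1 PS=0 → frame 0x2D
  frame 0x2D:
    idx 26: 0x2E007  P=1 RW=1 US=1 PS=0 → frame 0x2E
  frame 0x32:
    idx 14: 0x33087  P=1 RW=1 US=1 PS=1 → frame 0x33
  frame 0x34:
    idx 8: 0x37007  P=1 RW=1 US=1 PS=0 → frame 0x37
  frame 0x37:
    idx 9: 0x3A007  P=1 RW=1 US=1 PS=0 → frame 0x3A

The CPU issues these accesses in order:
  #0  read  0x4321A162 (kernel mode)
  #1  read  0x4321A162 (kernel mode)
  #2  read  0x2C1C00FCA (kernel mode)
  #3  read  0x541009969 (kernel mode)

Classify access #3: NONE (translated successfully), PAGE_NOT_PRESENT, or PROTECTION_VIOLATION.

Per-access translation:
#0 VA=0x4321A162 (r,kernel):
  lvl0: tbl 0x29, slot 1 ⇒ 0x2A007 (P1/RW1/US1/PS0)
  lvl1: tbl 0x2A, slot 25 ⇒ 0x2D007 (P1/RW1/US1/PS0)
  lvl2: tbl 0x2D, slot 26 ⇒ 0x2E007 (P1/RW1/US1/PS0)
  ⇒ phys 0x2E162  [3 reads]
#1 VA=0x4321A162 (r,kernel):
  TLB hit vpn=0x4321A → PA=0x2E162
#2 VA=0x2C1C00FCA (r,kernel):
  lvl0: tbl 0x29, slot 11 ⇒ 0x32007 (P1/RW1/US1/PS0)
  lvl1: tbl 0x32, slot 14 ⇒ 0x33087 (P1/RW1/US1/PS1)
  ⇒ phys 0x33FCA (huge @L1)  [2 reads]
#3 VA=0x541009969 (r,kernel):
  lvl0: tbl 0x29, slot 21 ⇒ 0x34007 (P1/RW1/US1/PS0)
  lvl1: tbl 0x34, slot 8 ⇒ 0x37007 (P1/RW1/US1/PS0)
  lvl2: tbl 0x37, slot 9 ⇒ 0x3A007 (P1/RW1/US1/PS0)
  ⇒ phys 0x3A969  [3 reads]

Access #3 fault: NONE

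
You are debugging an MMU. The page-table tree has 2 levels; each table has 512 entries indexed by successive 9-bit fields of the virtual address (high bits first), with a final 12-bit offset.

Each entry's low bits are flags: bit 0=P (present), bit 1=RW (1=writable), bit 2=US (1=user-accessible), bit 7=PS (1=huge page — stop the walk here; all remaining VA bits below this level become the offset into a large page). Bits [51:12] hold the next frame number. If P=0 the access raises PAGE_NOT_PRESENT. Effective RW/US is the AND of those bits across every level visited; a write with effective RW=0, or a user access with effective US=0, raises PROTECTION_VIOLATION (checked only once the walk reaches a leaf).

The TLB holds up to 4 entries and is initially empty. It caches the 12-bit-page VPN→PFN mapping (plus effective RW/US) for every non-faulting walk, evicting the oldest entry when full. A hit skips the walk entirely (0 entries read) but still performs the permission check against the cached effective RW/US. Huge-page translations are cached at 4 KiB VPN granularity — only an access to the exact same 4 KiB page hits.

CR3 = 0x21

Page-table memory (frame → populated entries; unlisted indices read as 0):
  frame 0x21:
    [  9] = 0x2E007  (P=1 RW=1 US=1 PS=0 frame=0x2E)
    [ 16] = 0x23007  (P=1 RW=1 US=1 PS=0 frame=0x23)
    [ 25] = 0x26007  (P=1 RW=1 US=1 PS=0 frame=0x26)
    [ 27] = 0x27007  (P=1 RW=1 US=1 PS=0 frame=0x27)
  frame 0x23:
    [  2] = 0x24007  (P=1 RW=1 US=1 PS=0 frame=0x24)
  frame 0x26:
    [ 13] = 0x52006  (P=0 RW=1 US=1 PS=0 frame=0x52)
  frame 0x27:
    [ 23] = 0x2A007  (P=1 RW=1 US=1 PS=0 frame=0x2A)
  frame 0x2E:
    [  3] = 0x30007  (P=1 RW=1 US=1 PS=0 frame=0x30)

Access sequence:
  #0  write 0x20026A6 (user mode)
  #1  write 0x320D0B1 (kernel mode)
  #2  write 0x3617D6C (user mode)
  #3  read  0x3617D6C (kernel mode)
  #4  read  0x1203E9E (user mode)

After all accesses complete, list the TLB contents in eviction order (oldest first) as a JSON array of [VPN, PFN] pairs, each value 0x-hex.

Per-access translation:
#0 VA=0x20026A6 (w,user):
  lvl0: tbl 0x21, slot 16 ⇒ 0x23007 (P1/RW1/US1/PS0)
  lvl1: tbl 0x23, slot 2 ⇒ 0x24007 (P1/RW1/US1/PS0)
  ⇒ phys 0x246A6  [2 reads]
#1 VA=0x320D0B1 (w,kernel):
  lvl0: tbl 0x21, slot 25 ⇒ 0x26007 (P1/RW1/US1/PS0)
  lvl1: tbl 0x26, slot 13 ⇒ 0x52006 (P0/RW1/US1/PS0)
  → PAGE_NOT_PRESENT  (2 entries read)
#2 VA=0x3617D6C (w,user):
  lvl0: tbl 0x21, slot 27 ⇒ 0x27007 (P1/RW1/US1/PS0)
  lvl1: tbl 0x27, slot 23 ⇒ 0x2A007 (P1/RW1/US1/PS0)
  ⇒ phys 0x2AD6C  [2 reads]
#3 VA=0x3617D6C (r,kernel):
  TLB hit vpn=0x3617 → PA=0x2AD6C
#4 VA=0x1203E9E (r,user):
  lvl0: tbl 0x21, slot 9 ⇒ 0x2E007 (P1/RW1/US1/PS0)
  lvl1: tbl 0x2E, slot 3 ⇒ 0x30007 (P1/RW1/US1/PS0)
  ⇒ phys 0x30E9E  [2 reads]

TLB: [["0x2002", "0x24"], ["0x3617", "0x2A"], ["0x1203", "0x30"]]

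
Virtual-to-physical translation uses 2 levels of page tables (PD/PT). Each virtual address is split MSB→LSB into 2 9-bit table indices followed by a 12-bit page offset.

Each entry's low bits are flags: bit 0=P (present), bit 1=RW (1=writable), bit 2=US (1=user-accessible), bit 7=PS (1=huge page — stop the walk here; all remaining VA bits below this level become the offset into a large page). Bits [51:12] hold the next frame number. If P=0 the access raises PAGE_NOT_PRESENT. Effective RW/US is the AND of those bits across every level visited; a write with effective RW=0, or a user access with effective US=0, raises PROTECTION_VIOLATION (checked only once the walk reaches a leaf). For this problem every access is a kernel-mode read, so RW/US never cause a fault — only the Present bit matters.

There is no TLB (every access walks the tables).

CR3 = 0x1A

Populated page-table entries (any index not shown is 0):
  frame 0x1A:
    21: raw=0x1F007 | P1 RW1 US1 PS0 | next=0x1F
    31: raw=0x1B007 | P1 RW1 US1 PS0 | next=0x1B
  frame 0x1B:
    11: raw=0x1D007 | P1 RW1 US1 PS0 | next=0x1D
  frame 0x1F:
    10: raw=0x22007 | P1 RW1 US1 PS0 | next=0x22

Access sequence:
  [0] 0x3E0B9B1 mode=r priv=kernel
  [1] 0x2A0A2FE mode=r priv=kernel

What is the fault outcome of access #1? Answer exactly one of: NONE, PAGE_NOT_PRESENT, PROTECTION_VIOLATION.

Per-access translation:
#0 VA=0x3E0B9B1 (r,kernel):
  [0] read 0x1A idx=31: raw=0x1B007 flags P=1 W=1 U=1 S=0
  [1] read 0x1B idx=11: raw=0x1D007 flags P=1 W=1 U=1 S=0
  → PA=0x1D9B1  (2 entries read)
#1 VA=0x2A0A2FE (r,kernel):
  [0] read 0x1A idx=21: raw=0x1F007 flags P=1 W=1 U=1 S=0
  [1] read 0x1F idx=10: raw=0x22007 flags P=1 W=1 U=1 S=0
  → PA=0x222FE  (2 entries read)

Access #1 fault: NONE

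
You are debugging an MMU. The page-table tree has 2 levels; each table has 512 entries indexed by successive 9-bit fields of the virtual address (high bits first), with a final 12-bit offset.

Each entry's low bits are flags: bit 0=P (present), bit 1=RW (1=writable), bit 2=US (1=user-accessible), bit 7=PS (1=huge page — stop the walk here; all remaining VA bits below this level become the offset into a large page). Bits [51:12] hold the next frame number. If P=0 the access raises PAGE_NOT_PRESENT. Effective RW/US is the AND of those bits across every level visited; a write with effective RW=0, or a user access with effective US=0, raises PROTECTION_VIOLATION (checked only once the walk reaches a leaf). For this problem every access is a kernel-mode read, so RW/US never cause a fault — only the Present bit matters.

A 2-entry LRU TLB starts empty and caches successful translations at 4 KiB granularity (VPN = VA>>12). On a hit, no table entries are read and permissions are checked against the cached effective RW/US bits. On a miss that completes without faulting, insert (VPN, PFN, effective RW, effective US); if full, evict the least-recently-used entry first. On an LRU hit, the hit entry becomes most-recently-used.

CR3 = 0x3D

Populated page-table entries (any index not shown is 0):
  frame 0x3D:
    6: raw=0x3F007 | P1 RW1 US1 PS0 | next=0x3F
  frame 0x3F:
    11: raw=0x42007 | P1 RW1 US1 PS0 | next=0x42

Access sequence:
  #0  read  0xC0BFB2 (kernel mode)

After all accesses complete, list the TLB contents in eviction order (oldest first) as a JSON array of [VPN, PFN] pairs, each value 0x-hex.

Trace:
#0 VA=0xC0BFB2 (r,kernel):
  lvl0: tbl 0x3D, slot 6 ⇒ 0x3F007 (P1/RW1/US1/PS0)
  lvl1: tbl 0x3F, slot 11 ⇒ 0x42007 (P1/RW1/US1/PS0)
  → PA=0x42FB2  (2 entries read)

TLB: [["0xC0B", "0x42"]]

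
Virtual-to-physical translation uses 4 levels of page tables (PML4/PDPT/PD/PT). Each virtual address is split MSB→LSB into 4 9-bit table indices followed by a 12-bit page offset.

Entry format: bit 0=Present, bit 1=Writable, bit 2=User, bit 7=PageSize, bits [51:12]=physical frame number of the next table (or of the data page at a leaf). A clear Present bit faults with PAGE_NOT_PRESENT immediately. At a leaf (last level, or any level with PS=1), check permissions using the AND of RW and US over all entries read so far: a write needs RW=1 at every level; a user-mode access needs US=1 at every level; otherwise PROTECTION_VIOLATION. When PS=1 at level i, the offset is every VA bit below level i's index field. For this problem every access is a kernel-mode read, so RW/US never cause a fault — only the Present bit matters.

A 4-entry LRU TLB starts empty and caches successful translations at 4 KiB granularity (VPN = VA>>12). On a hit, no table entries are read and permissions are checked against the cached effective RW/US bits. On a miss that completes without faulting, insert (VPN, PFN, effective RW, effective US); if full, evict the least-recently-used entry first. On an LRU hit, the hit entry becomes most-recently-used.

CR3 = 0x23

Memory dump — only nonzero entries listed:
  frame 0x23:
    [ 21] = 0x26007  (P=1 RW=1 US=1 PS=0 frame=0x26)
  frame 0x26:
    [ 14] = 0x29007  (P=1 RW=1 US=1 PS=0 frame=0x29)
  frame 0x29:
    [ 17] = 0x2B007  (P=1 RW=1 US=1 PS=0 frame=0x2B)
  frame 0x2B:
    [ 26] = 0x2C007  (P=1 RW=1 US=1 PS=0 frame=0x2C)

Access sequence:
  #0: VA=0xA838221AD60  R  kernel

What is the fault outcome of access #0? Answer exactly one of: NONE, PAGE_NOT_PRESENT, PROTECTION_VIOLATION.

Walk each access:
#0 VA=0xA838221AD60 (r,kernel):
  lvl0: tbl 0x23, slot 21 ⇒ 0x26007 (P1/RW1/US1/PS0)
  lvl1: tbl 0x26, slot 14 ⇒ 0x29007 (P1/RW1/US1/PS0)
  lvl2: tbl 0x29, slot 17 ⇒ 0x2B007 (P1/RW1/US1/PS0)
  lvl3: tbl 0x2B, slot 26 ⇒ 0x2C007 (P1/RW1/US1/PS0)
  ✓ 0x2CD60  — 4 lookups

Access #0 fault: NONE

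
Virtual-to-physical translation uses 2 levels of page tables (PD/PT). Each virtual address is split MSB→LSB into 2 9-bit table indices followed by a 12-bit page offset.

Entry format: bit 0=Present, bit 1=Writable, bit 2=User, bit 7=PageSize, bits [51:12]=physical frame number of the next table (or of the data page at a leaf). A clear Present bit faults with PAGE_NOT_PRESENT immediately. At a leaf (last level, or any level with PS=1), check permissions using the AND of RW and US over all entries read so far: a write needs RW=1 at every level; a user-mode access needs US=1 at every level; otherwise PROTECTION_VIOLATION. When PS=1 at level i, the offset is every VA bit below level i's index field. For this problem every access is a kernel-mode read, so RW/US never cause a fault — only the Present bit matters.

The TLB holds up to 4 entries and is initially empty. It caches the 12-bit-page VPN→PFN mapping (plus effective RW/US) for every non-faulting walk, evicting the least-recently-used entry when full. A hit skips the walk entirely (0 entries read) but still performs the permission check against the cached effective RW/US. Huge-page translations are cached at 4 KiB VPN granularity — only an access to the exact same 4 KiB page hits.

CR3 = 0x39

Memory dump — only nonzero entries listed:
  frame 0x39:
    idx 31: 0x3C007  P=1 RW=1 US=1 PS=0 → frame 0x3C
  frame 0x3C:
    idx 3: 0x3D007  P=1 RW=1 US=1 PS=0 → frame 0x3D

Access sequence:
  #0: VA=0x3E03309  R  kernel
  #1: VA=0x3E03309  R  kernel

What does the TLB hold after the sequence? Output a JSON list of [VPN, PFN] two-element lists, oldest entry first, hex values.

Per-access translation:
#0 VA=0x3E03309 (r,kernel):
  L0 @0x39[31] → 0x3C007  P=1,RW=1,US=1,PS=0
  L1 @0x3C[3] → 0x3D007  P=1,RW=1,US=1,PS=0
  ⇒ phys 0x3D309  [2 reads]
#1 VA=0x3E03309 (r,kernel):
  TLB hit vpn=0x3E03 → PA=0x3D309

TLB: [["0x3E03", "0x3D"]]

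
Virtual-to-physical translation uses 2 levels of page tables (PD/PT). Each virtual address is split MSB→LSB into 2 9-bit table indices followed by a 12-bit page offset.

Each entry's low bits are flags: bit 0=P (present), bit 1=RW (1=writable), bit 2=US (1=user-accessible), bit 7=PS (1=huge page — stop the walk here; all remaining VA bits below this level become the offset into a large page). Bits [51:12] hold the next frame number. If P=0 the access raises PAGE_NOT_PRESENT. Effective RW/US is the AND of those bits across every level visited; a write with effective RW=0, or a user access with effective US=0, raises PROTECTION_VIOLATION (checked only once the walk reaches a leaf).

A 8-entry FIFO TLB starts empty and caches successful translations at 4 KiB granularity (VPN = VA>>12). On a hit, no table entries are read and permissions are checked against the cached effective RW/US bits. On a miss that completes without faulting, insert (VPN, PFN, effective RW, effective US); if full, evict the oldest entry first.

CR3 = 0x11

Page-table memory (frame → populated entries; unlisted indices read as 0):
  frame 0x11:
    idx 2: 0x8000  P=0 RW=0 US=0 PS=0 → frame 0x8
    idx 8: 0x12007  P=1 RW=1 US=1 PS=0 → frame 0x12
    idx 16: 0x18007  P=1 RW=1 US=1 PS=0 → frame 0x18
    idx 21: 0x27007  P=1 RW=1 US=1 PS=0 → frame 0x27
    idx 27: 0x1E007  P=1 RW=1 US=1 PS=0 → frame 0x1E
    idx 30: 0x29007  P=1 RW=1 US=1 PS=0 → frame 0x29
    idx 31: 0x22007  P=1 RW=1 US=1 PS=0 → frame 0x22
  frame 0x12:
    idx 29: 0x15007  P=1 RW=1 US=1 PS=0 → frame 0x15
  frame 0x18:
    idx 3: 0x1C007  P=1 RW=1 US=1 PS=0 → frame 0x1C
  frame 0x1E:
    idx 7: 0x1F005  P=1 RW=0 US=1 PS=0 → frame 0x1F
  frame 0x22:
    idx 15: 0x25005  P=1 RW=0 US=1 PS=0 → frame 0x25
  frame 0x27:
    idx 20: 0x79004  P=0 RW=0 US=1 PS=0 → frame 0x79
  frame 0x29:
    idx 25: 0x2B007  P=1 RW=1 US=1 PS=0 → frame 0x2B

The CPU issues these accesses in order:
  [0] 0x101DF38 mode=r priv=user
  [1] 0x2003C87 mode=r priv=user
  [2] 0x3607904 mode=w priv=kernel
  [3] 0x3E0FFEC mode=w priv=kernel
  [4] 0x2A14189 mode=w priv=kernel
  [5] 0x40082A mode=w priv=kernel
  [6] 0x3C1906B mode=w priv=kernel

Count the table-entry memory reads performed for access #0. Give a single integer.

Trace:
#0 VA=0x101DF38 (r,user):
  [0] read 0x11 idx=8: raw=0x12007 flags P=1 W=1 U=1 S=0
  [1] read 0x12 idx=29: raw=0x15007 flags P=1 W=1 U=1 S=0
  ⇒ phys 0x15F38  [2 reads]
#1 VA=0x2003C87 (r,user):
  [0] read 0x11 idx=16: raw=0x18007 flags P=1 W=1 U=1 S=0
  [1] read 0x18 idx=3: raw=0x1C007 flags P=1 W=1 U=1 S=0
  ⇒ phys 0x1CC87  [2 reads]
#2 VA=0x3607904 (w,kernel):
  [0] read 0x11 idx=27: raw=0x1E007 flags P=1 W=1 U=1 S=0
  [1] read 0x1E idx=7: raw=0x1F005 flags P=1 W=0 U=1 S=0
  ✗ PROTECTION_VIOLATION  [2 reads]
#3 VA=0x3E0FFEC (w,kernel):
  [0] read 0x11 idx=31: raw=0x22007 flags P=1 W=1 U=1 S=0
  [1] read 0x22 idx=15: raw=0x25005 flags P=1 W=0 U=1 S=0
  ✗ PROTECTION_VIOLATION  [2 reads]
#4 VA=0x2A14189 (w,kernel):
  [0] read 0x11 idx=21: raw=0x27007 flags P=1 W=1 U=1 S=0
  [1] read 0x27 idx=20: raw=0x79004 flags P=0 W=0 U=1 S=0
  ✗ PAGE_NOT_PRESENT  [2 reads]
#5 VA=0x40082A (w,kernel):
  [0] read 0x11 idx=2: raw=0x8000 flags P=0 W=0 U=0 S=0
  ✗ PAGE_NOT_PRESENT  [1 reads]
#6 VA=0x3C1906B (w,kernel):
  [0] read 0x11 idx=30: raw=0x29007 flags P=1 W=1 U=1 S=0
  [1] read 0x29 idx=25: raw=0x2B007 flags P=1 W=1 U=1 S=0
  ⇒ phys 0x2B06B  [2 reads]

Entries read for #0: 2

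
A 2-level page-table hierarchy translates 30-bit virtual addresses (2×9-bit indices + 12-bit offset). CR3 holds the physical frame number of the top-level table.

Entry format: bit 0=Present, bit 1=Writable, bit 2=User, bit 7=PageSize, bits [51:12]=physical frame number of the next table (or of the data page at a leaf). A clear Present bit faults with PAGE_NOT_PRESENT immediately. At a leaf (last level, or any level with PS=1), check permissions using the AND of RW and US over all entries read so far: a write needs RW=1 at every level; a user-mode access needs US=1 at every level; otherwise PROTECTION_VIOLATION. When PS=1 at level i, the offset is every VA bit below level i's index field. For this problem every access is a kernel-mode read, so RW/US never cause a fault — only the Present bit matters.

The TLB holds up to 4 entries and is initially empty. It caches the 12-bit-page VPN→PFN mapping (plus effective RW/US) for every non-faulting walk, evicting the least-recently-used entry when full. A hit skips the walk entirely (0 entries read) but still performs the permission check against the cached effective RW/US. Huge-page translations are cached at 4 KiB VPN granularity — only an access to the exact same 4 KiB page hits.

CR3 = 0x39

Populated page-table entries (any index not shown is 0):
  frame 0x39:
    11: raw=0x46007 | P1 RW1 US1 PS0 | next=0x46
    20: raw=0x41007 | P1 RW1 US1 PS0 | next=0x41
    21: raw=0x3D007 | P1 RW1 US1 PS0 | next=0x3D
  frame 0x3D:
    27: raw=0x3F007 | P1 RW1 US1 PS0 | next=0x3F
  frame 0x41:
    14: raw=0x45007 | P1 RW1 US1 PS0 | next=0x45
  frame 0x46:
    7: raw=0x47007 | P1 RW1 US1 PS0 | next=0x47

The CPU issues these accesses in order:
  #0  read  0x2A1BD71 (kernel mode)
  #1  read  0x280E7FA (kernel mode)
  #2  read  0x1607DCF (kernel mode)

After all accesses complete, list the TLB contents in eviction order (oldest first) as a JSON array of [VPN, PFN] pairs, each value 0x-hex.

Trace:
#0 VA=0x2A1BD71 (r,kernel):
  lvl0: tbl 0x39, slot 21 ⇒ 0x3D007 (P1/RW1/US1/PS0)
  lvl1: tbl 0x3D, slot 27 ⇒ 0x3F007 (P1/RW1/US1/PS0)
  ✓ 0x3FD71  — 2 lookups
#1 VA=0x280E7FA (r,kernel):
  lvl0: tbl 0x39, slot 20 ⇒ 0x41007 (P1/RW1/US1/PS0)
  lvl1: tbl 0x41, slot 14 ⇒ 0x45007 (P1/RW1/US1/PS0)
  ✓ 0x457FA  — 2 lookups
#2 VA=0x1607DCF (r,kernel):
  lvl0: tbl 0x39, slot 11 ⇒ 0x46007 (P1/RW1/US1/PS0)
  lvl1: tbl 0x46, slot 7 ⇒ 0x47007 (P1/RW1/US1/PS0)
  ✓ 0x47DCF  — 2 lookups

TLB: [["0x2A1B", "0x3F"], ["0x280E", "0x45"], ["0x1607", "0x47"]]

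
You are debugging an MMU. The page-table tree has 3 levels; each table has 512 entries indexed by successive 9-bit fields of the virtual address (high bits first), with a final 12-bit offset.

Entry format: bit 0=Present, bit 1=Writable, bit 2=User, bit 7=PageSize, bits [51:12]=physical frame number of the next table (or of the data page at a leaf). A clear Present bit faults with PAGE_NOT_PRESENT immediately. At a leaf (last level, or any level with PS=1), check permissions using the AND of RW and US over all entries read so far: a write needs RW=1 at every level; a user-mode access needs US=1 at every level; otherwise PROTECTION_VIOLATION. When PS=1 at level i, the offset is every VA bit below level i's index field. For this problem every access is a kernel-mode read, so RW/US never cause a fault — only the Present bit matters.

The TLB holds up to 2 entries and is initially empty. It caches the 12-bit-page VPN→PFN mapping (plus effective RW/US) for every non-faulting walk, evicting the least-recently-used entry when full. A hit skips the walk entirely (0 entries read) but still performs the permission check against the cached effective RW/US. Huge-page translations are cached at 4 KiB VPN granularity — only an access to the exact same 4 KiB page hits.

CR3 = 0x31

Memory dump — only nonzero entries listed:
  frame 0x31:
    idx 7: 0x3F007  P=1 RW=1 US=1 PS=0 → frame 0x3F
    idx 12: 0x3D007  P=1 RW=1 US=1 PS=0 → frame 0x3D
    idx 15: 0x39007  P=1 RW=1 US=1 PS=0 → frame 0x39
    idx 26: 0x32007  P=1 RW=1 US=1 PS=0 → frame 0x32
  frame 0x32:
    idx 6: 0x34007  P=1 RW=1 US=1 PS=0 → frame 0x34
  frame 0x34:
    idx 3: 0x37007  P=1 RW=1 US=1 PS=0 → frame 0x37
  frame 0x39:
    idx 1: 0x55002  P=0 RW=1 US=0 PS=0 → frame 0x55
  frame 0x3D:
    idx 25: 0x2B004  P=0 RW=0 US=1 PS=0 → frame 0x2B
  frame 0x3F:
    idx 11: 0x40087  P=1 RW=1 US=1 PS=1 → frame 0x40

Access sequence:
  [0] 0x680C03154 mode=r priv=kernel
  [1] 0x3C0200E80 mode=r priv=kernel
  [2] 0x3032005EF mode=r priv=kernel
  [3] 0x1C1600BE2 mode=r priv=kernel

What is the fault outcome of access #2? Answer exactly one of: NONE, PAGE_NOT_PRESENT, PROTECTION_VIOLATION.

Per-access translation:
#0 VA=0x680C03154 (r,kernel):
  [0] read 0x31 idx=26: raw=0x32007 flags P=1 W=1 U=1 S=0
  [1] read 0x32 idx=6: raw=0x34007 flags P=1 W=1 U=1 S=0
  [2] read 0x34 idx=3: raw=0x37007 flags P=1 W=1 U=1 S=0
  ✓ 0x37154  — 3 lookups
#1 VA=0x3C0200E80 (r,kernel):
  [0] read 0x31 idx=15: raw=0x39007 flags P=1 W=1 U=1 S=0
  [1] read 0x39 idx=1: raw=0x55002 flags P=0 W=1 U=0 S=0
  ✗ PAGE_NOT_PRESENT  [2 reads]
#2 VA=0x3032005EF (r,kernel):
  [0] read 0x31 idx=12: raw=0x3D007 flags P=1 W=1 U=1 S=0
  [1] read 0x3D idx=25: raw=0x2B004 flags P=0 W=0 U=1 S=0
  ✗ PAGE_NOT_PRESENT  [2 reads]
#3 VA=0x1C1600BE2 (r,kernel):
  [0] read 0x31 idx=7: raw=0x3F007 flags P=1 W=1 U=1 S=0
  [1] read 0x3F idx=11: raw=0x40087 flags P=1 W=1 U=1 S=1
  ✓ 0x40BE2 (huge @L1)  — 2 lookups

Access #2 fault: PAGE_NOT_PRESENT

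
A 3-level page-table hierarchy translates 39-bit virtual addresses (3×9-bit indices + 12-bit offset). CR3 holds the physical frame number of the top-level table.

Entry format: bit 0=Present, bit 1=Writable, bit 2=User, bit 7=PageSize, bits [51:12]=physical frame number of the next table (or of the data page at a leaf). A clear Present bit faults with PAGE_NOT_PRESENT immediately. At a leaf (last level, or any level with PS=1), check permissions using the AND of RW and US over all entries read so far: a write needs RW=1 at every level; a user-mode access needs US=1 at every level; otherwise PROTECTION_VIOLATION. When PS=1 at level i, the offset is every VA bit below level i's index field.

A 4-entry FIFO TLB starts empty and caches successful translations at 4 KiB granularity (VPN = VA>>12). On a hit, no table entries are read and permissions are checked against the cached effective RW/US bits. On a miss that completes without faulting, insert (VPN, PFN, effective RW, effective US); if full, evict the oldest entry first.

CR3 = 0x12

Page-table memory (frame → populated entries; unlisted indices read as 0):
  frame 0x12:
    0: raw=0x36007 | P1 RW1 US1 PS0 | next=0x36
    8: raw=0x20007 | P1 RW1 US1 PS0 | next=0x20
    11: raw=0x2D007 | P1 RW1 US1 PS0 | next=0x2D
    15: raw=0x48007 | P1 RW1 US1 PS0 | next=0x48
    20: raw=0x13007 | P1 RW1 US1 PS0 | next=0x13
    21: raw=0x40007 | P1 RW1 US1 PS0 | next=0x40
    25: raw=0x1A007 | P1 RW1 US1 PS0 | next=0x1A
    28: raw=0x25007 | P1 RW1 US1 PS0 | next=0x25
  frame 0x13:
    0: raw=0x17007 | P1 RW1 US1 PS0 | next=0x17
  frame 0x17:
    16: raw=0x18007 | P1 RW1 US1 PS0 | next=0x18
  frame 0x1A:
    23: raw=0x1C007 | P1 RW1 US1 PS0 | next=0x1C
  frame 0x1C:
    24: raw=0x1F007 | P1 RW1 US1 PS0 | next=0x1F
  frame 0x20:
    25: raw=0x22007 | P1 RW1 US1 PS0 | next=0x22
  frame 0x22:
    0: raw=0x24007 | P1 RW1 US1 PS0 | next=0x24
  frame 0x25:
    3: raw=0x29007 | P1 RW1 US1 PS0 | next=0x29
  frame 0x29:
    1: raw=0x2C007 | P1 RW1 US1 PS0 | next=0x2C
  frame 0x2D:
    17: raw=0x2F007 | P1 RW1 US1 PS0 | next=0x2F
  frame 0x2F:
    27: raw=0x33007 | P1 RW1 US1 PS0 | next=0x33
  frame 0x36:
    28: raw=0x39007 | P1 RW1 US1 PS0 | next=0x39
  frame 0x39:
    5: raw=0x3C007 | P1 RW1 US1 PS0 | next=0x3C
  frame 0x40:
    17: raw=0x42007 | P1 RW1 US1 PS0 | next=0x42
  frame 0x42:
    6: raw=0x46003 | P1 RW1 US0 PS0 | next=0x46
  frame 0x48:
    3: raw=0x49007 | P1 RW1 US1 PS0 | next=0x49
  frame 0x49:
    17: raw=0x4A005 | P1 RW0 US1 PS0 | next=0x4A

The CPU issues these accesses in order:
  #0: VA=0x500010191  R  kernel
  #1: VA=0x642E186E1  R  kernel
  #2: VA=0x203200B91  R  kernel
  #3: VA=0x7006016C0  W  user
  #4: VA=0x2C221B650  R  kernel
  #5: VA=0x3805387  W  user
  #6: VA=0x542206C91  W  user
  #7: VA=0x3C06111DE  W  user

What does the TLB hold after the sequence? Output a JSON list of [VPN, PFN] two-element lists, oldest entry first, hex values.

Per-access translation:
#0 VA=0x500010191 (r,kernel):
  L0: frame=0x12 idx=20 entry=0x13007 [P=1 RW=1 US=1 PS=0]
  L1: frame=0x13 idx=0 entry=0x17007 [P=1 RW=1 US=1 PS=0]
  L2: frame=0x17 idx=16 entry=0x18007 [P=1 RW=1 US=1 PS=0]
  → PA=0x18191  (3 entries read)
#1 VA=0x642E186E1 (r,kernel):
  L0: frame=0x12 idx=25 entry=0x1A007 [P=1 RW=1 US=1 PS=0]
  L1: frame=0x1A idx=23 entry=0x1C007 [P=1 RW=1 US=1 PS=0]
  L2: frame=0x1C idx=24 entry=0x1F007 [P=1 RW=1 US=1 PS=0]
  → PA=0x1F6E1  (3 entries read)
#2 VA=0x203200B91 (r,kernel):
  L0: frame=0x12 idx=8 entry=0x20007 [P=1 RW=1 US=1 PS=0]
  L1: frame=0x20 idx=25 entry=0x22007 [P=1 RW=1 US=1 PS=0]
  L2: frame=0x22 idx=0 entry=0x24007 [P=1 RW=1 US=1 PS=0]
  → PA=0x24B91  (3 entries read)
#3 VA=0x7006016C0 (w,user):
  L0: frame=0x12 idx=28 entry=0x25007 [P=1 RW=1 US=1 PS=0]
  L1: frame=0x25 idx=3 entry=0x29007 [P=1 RW=1 US=1 PS=0]
  L2: frame=0x29 idx=1 entry=0x2C007 [P=1 RW=1 US=1 PS=0]
  → PA=0x2C6C0  (3 entries read)
#4 VA=0x2C221B650 (r,kernel):
  L0: frame=0x12 idx=11 entry=0x2D007 [P=1 RW=1 US=1 PS=0]
  L1: frame=0x2D idx=17 entry=0x2F007 [P=1 RW=1 US=1 PS=0]
  L2: frame=0x2F idx=27 entry=0x33007 [P=1 RW=1 US=1 PS=0]
  → PA=0x33650  (3 entries read)
#5 VA=0x3805387 (w,user):
  L0: frame=0x12 idx=0 entry=0x36007 [P=1 RW=1 US=1 PS=0]
  L1: frame=0x36 idx=28 entry=0x39007 [P=1 RW=1 US=1 PS=0]
  L2: frame=0x39 idx=5 entry=0x3C007 [P=1 RW=1 US=1 PS=0]
  → PA=0x3C387  (3 entries read)
#6 VA=0x542206C91 (w,user):
  L0: frame=0x12 idx=21 entry=0x40007 [P=1 RW=1 US=1 PS=0]
  L1: frame=0x40 idx=17 entry=0x42007 [P=1 RW=1 US=1 PS=0]
  L2: frame=0x42 idx=6 entry=0x46003 [P=1 RW=1 US=0 PS=0]
  ✗ PROTECTION_VIOLATION  [3 reads]
#7 VA=0x3C06111DE (w,user):
  L0: frame=0x12 idx=15 entry=0x48007 [P=1 RW=1 US=1 PS=0]
  L1: frame=0x48 idx=3 entry=0x49007 [P=1 RW=1 US=1 PS=0]
  L2: frame=0x49 idx=17 entry=0x4A005 [P=1 RW=0 US=1 PS=0]
  ✗ PROTECTION_VIOLATION  [3 reads]

TLB: [["0x203200", "0x24"], ["0x700601", "0x2C"], ["0x2C221B", "0x33"], ["0x3805", "0x3C"]]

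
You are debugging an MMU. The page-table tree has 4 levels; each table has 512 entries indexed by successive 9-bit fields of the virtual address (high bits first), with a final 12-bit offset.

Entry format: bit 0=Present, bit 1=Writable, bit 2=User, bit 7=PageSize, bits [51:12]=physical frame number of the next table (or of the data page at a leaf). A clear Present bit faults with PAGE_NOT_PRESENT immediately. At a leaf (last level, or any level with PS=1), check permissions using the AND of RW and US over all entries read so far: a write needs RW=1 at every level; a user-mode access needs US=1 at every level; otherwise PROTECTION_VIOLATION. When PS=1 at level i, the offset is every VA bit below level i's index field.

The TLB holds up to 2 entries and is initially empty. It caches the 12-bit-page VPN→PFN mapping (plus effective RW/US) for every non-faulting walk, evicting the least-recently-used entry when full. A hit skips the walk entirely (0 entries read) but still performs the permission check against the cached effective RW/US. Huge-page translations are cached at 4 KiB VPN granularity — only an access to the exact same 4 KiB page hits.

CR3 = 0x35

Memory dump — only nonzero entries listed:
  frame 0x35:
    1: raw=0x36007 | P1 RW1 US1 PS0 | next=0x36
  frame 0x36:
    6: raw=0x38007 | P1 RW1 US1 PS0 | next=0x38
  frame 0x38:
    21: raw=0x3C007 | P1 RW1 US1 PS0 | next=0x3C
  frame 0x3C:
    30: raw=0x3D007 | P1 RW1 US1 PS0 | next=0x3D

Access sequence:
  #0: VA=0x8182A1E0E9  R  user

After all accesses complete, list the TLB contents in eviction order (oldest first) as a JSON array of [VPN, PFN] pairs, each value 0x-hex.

Trace:
#0 VA=0x8182A1E0E9 (r,user):
  lvl0: tbl 0x35, slot 1 ⇒ 0x36007 (P1/RW1/US1/PS0)
  lvl1: tbl 0x36, slot 6 ⇒ 0x38007 (P1/RW1/US1/PS0)
  lvl2: tbl 0x38, slot 21 ⇒ 0x3C007 (P1/RW1/US1/PS0)
  lvl3: tbl 0x3C, slot 30 ⇒ 0x3D007 (P1/RW1/US1/PS0)
  ⇒ phys 0x3D0E9  [4 reads]

TLB: [["0x8182A1E", "0x3D"]]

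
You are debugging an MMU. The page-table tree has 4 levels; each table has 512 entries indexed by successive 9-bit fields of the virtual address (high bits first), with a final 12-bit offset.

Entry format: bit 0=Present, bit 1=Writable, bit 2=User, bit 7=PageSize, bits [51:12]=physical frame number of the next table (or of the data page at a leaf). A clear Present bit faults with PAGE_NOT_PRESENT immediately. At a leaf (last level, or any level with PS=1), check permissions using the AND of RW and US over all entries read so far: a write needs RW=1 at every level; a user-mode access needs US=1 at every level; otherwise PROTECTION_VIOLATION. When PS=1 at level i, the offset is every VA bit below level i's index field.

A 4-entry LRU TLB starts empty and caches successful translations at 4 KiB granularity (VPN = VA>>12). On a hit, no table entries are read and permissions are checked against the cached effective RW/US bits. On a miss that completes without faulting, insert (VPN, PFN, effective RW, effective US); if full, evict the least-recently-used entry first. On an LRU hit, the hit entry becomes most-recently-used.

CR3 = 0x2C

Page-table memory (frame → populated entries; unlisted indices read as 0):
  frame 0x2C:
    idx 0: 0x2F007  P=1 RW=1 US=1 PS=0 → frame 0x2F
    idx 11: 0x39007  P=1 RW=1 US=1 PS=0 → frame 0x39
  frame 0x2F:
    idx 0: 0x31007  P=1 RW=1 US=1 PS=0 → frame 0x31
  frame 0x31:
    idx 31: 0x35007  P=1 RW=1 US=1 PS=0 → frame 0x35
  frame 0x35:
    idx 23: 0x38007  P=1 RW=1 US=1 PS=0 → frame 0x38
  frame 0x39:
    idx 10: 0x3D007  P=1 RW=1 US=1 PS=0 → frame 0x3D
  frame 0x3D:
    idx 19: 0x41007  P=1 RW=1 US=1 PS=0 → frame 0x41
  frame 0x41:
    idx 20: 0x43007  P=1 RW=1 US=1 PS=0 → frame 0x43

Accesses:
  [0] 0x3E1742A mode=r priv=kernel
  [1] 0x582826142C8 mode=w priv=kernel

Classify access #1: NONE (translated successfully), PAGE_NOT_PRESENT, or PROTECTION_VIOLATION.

Per-access translation:
#0 VA=0x3E1742A (r,kernel):
  L0 @0x2C[0] → 0x2F007  P=1,RW=1,US=1,PS=0
  L1 @0x2F[0] → 0x31007  P=1,RW=1,US=1,PS=0
  L2 @0x31[31] → 0x35007  P=1,RW=1,US=1,PS=0
  L3 @0x35[23] → 0x38007  P=1,RW=1,US=1,PS=0
  → PA=0x3842A  (4 entries read)
#1 VA=0x582826142C8 (w,kernel):
  L0 @0x2C[11] → 0x39007  P=1,RW=1,US=1,PS=0
  L1 @0x39[10] → 0x3D007  P=1,RW=1,US=1,PS=0
  L2 @0x3D[19] → 0x41007  P=1,RW=1,US=1,PS=0
  L3 @0x41[20] → 0x43007  P=1,RW=1,US=1,PS=0
  → PA=0x432C8  (4 entries read)

Access #1 fault: NONE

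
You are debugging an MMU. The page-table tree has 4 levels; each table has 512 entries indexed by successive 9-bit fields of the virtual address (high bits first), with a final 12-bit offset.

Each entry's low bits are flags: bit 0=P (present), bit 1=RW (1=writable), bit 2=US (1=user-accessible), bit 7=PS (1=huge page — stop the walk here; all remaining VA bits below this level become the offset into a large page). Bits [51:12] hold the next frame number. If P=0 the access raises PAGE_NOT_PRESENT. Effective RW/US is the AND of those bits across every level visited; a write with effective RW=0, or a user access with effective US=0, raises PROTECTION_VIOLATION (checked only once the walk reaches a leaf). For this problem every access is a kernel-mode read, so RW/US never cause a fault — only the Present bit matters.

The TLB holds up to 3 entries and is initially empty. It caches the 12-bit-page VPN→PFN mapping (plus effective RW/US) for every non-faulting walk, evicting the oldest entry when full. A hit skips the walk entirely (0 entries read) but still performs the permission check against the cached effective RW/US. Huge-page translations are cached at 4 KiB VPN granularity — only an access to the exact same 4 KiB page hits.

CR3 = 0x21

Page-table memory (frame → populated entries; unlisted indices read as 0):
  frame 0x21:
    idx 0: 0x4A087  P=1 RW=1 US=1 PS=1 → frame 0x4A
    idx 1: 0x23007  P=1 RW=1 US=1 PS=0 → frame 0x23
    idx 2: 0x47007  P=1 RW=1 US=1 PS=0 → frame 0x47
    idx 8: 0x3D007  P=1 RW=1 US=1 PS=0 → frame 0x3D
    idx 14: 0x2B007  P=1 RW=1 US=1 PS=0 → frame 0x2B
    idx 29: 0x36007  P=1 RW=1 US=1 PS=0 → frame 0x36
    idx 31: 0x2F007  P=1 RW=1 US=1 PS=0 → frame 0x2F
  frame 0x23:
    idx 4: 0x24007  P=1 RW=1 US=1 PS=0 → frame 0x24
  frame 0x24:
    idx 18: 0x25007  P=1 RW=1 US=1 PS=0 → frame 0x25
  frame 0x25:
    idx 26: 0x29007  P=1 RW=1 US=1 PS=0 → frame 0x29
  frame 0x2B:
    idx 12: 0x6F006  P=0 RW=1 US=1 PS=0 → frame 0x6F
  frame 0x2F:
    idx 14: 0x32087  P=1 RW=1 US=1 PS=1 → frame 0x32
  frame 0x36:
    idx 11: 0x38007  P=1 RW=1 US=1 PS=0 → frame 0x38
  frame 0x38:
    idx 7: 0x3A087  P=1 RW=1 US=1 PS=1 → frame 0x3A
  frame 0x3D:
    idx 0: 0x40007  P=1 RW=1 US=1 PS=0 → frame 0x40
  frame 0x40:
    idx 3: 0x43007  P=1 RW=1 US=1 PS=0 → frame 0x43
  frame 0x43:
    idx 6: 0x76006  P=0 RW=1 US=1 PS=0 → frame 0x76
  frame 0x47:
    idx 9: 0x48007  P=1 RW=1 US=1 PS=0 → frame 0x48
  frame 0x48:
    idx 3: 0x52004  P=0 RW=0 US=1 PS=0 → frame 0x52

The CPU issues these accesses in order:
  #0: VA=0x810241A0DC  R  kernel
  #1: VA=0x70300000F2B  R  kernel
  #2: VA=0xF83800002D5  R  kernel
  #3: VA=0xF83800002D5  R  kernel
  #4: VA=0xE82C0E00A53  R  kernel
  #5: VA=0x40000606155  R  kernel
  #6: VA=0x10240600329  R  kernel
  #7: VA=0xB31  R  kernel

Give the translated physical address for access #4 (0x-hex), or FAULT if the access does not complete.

Trace:
#0 VA=0x810241A0DC (r,kernel):
  lvl0: tbl 0x21, slot 1 ⇒ 0x23007 (P1/RW1/US1/PS0)
  lvl1: tbl 0x23, slot 4 ⇒ 0x24007 (P1/RW1/US1/PS0)
  lvl2: tbl 0x24, slot 18 ⇒ 0x25007 (P1/RW1/US1/PS0)
  lvl3: tbl 0x25, slot 26 ⇒ 0x29007 (P1/RW1/US1/PS0)
  ✓ 0x290DC  — 4 lookups
#1 VA=0x70300000F2B (r,kernel):
  lvl0: tbl 0x21, slot 14 ⇒ 0x2B007 (P1/RW1/US1/PS0)
  lvl1: tbl 0x2B, slot 12 ⇒ 0x6F006 (P0/RW1/US1/PS0)
  ✗ PAGE_NOT_PRESENT  [2 reads]
#2 VA=0xF83800002D5 (r,kernel):
  lvl0: tbl 0x21, slot 31 ⇒ 0x2F007 (P1/RW1/US1/PS0)
  lvl1: tbl 0x2F, slot 14 ⇒ 0x32087 (P1/RW1/US1/PS1)
  ✓ 0x322D5 (huge @L1)  — 2 lookups
#3 VA=0xF83800002D5 (r,kernel):
  TLB hit vpn=0xF8380000 → PA=0x322D5
#4 VA=0xE82C0E00A53 (r,kernel):
  lvl0: tbl 0x21, slot 29 ⇒ 0x36007 (P1/RW1/US1/PS0)
  lvl1: tbl 0x36, slot 11 ⇒ 0x38007 (P1/RW1/US1/PS0)
  lvl2: tbl 0x38, slot 7 ⇒ 0x3A087 (P1/RW1/US1/PS1)
  ✓ 0x3AA53 (huge @L2)  — 3 lookups
#5 VA=0x40000606155 (r,kernel):
  lvl0: tbl 0x21, slot 8 ⇒ 0x3D007 (P1/RW1/US1/PS0)
  lvl1: tbl 0x3D, slot 0 ⇒ 0x40007 (P1/RW1/US1/PS0)
  lvl2: tbl 0x40, slot 3 ⇒ 0x43007 (P1/RW1/US1/PS0)
  lvl3: tbl 0x43, slot 6 ⇒ 0x76006 (P0/RW1/US1/PS0)
  ✗ PAGE_NOT_PRESENT  [4 reads]
#6 VA=0x10240600329 (r,kernel):
  lvl0: tbl 0x21, slot 2 ⇒ 0x47007 (P1/RW1/US1/PS0)
  lvl1: tbl 0x47, slot 9 ⇒ 0x48007 (P1/RW1/US1/PS0)
  lvl2: tbl 0x48, slot 3 ⇒ 0x52004 (P0/RW0/US1/PS0)
  ✗ PAGE_NOT_PRESENT  [3 reads]
#7 VA=0xB31 (r,kernel):
  lvl0: tbl 0x21, slot 0 ⇒ 0x4A087 (P1/RW1/US1/PS1)
  ✓ 0x4AB31 (huge @L0)  — 1 lookups

Access #4 PA: 0x3AA53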